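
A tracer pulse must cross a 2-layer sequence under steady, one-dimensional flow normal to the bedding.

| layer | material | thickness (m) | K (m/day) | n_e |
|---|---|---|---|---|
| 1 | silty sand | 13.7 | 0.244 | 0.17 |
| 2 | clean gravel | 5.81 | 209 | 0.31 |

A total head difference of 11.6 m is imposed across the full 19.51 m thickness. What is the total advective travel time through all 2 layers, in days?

20.0

With flow normal to the layers, continuity requires the same specific discharge q through every layer.
Σ(b_i/K_i) = 13.7/0.244 + 5.81/209 = 56.18 d.
q = Δh / Σ(b_i/K_i) = 11.6 / 56.18 = 0.2065 m/day.
In each layer the seepage velocity is v_i = q/n_i, so the layer transit time is t_i = b_i·n_i / q:
  layer 1 (silty sand): t_1 = 13.7 × 0.17 / 0.2065 = 11.28 d
  layer 2 (clean gravel): t_2 = 5.81 × 0.31 / 0.2065 = 8.722 d
Total t = Σ t_i = 20.00 days.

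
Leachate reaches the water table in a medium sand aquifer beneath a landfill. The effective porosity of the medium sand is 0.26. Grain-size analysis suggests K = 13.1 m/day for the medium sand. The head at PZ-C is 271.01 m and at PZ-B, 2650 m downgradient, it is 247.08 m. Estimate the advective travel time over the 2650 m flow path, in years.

15.9

Hydraulic gradient i = (271.01 − 247.08) / 2650 = 23.93 / 2650 = 0.009030.
Darcy flux q = K · i = 13.10 × 0.009030 = 0.1183 m/day.
Seepage velocity v = q / n_e = 0.1183 / 0.26 = 0.4550 m/day.
Travel time t = L / v = 2650 / 0.4550 = 5824 days = 15.95 years.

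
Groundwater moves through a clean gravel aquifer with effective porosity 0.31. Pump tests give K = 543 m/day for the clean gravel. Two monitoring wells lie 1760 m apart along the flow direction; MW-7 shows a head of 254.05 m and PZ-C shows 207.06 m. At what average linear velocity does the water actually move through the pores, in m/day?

46.8

Hydraulic gradient i = (254.05 − 207.06) / 1760 = 46.99 / 1760 = 0.02670.
Darcy flux q = K · i = 543.0 × 0.02670 = 14.50 m/day.
Seepage velocity v = q / n_e = 14.50 / 0.31 = 46.77 m/day.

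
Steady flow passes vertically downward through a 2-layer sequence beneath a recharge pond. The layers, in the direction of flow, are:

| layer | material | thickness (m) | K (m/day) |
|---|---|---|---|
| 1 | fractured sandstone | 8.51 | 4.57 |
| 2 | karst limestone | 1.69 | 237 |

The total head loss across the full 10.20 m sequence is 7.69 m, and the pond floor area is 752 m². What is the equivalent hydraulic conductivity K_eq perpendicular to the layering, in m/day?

Flow is perpendicular to layering, so the layers act in series and the equivalent K is the thickness-weighted harmonic mean.
Total thickness L = 8.51 + 1.69 = 10.20 m.
Σ(b_i/K_i) = 8.51/4.57 + 1.69/237 = 1.869 d.
K_eq = L / Σ(b_i/K_i) = 10.20 / 1.869 = 5.457 m/day.

5.46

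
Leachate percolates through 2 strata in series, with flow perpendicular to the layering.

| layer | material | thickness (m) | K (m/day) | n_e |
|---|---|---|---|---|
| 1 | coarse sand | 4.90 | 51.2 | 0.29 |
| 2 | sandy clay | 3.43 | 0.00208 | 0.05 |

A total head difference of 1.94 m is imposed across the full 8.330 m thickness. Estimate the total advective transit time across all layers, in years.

With flow normal to the layers, continuity requires the same specific discharge q through every layer.
Σ(b_i/K_i) = 4.90/51.2 + 3.43/0.00208 = 1649 d.
q = Δh / Σ(b_i/K_i) = 1.94 / 1649 = 0.001176 m/day.
In each layer the seepage velocity is v_i = q/n_i, so the layer transit time is t_i = b_i·n_i / q:
  layer 1 (coarse sand): t_1 = 4.90 × 0.29 / 0.001176 = 1208 d
  layer 2 (sandy clay): t_2 = 3.43 × 0.05 / 0.001176 = 145.8 d
Total t = Σ t_i = 1354 days = 3.706 years.

3.71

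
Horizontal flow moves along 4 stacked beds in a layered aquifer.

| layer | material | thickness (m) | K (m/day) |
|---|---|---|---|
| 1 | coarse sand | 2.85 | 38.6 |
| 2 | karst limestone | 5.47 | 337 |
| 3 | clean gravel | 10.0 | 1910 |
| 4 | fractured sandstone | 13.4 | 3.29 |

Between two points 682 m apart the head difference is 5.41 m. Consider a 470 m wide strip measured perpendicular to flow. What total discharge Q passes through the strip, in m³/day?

Flow is parallel to layering, so each bed carries its own Darcy discharge and the transmissivities add.
Σ(K_i·b_i) = 38.6×2.85 + 337×5.47 + 1910×10.0 + 3.29×13.4 = 21097 m²/day.
Hydraulic gradient i = Δh / L = 5.41 / 682 = 0.007933.
Q = Σ(K_i·b_i) · W · i = 21097 × 470 × 0.007933 = 78658 m³/day.

78700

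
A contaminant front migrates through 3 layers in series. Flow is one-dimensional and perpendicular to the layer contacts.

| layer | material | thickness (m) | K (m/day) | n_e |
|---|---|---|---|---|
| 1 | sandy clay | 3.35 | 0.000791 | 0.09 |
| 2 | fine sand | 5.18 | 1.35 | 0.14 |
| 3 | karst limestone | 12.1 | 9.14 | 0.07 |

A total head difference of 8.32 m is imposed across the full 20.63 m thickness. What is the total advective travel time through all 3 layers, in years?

With flow normal to the layers, continuity requires the same specific discharge q through every layer.
Σ(b_i/K_i) = 3.35/0.000791 + 5.18/1.35 + 12.1/9.14 = 4240 d.
q = Δh / Σ(b_i/K_i) = 8.32 / 4240 = 0.001962 m/day.
In each layer the seepage velocity is v_i = q/n_i, so the layer transit time is t_i = b_i·n_i / q:
  layer 1 (sandy clay): t_1 = 3.35 × 0.09 / 0.001962 = 153.7 d
  layer 2 (fine sand): t_2 = 5.18 × 0.14 / 0.001962 = 369.6 d
  layer 3 (karst limestone): t_3 = 12.1 × 0.07 / 0.001962 = 431.7 d
Total t = Σ t_i = 954.9 days = 2.614 years.

2.61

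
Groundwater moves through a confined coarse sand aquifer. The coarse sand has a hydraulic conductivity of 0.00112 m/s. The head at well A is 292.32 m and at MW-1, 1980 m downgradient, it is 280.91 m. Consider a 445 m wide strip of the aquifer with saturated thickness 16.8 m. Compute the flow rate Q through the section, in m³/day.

Convert K: 0.00112 m/s × 86400 = 96.77 m/day.
Cross-sectional area A = 445 × 16.8 = 7476 m².
Hydraulic gradient i = (292.32 − 280.91) / 1980 = 11.41 / 1980 = 0.005763.
Darcy's law: Q = K · A · i = 96.77 × 7476 × 0.005763 = 4169 m³/day.

4170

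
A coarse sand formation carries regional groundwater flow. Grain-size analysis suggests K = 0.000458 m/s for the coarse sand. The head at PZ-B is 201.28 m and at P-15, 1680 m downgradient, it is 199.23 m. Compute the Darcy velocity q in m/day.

Convert K: 0.000458 m/s × 86400 = 39.57 m/day.
Hydraulic gradient i = (201.28 − 199.23) / 1680 = 2.05 / 1680 = 0.001220.
Specific discharge q = K · i = 39.57 × 0.001220 = 0.04829 m/day.

0.0483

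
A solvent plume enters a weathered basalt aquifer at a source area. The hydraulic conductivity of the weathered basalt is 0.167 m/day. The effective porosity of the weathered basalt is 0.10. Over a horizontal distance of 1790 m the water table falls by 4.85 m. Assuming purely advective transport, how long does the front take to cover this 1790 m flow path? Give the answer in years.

1080

Hydraulic gradient i = Δh / L = 4.85 / 1790 = 0.002709.
Darcy flux q = K · i = 0.1670 × 0.002709 = 0.0004525 m/day.
Seepage velocity v = q / n_e = 0.0004525 / 0.10 = 0.004525 m/day.
Travel time t = L / v = 1790 / 0.004525 = 3.956e+05 days = 1083 years.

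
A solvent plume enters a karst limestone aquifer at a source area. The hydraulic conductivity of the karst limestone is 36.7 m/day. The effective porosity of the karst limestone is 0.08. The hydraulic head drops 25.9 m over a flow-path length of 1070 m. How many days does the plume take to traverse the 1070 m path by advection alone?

96.4

Hydraulic gradient i = Δh / L = 25.9 / 1070 = 0.02421.
Darcy flux q = K · i = 36.70 × 0.02421 = 0.8883 m/day.
Seepage velocity v = q / n_e = 0.8883 / 0.08 = 11.10 m/day.
Travel time t = L / v = 1070 / 11.10 = 96.36 days.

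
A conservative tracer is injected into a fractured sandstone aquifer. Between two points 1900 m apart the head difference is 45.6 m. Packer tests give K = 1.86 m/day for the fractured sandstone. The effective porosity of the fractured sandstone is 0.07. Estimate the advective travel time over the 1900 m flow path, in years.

Hydraulic gradient i = Δh / L = 45.6 / 1900 = 0.02400.
Darcy flux q = K · i = 1.860 × 0.02400 = 0.04464 m/day.
Seepage velocity v = q / n_e = 0.04464 / 0.07 = 0.6377 m/day.
Travel time t = L / v = 1900 / 0.6377 = 2979 days = 8.157 years.

8.16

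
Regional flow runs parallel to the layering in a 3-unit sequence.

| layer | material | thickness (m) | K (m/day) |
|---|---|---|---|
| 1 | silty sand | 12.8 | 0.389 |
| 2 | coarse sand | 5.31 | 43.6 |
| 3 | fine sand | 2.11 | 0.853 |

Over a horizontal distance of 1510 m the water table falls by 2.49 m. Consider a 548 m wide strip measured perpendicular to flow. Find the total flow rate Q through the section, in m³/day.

Flow is parallel to layering, so each bed carries its own Darcy discharge and the transmissivities add.
Σ(K_i·b_i) = 0.389×12.8 + 43.6×5.31 + 0.853×2.11 = 238.3 m²/day.
Hydraulic gradient i = Δh / L = 2.49 / 1510 = 0.001649.
Q = Σ(K_i·b_i) · W · i = 238.3 × 548 × 0.001649 = 215.3 m³/day.

215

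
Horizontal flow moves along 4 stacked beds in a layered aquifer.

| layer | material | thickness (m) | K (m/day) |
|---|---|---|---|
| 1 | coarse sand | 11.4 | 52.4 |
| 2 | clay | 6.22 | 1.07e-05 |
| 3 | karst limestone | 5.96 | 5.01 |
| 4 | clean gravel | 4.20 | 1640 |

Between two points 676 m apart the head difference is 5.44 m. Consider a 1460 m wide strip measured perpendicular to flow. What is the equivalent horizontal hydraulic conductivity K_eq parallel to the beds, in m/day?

271

Flow is parallel to layering, so each bed carries its own Darcy discharge and the transmissivities add.
Σ(K_i·b_i) = 52.4×11.4 + 1.07e-05×6.22 + 5.01×5.96 + 1640×4.20 = 7515 m²/day.
Total thickness b = 27.78 m, so K_eq = Σ(K_i·b_i)/b = 270.5 m/day.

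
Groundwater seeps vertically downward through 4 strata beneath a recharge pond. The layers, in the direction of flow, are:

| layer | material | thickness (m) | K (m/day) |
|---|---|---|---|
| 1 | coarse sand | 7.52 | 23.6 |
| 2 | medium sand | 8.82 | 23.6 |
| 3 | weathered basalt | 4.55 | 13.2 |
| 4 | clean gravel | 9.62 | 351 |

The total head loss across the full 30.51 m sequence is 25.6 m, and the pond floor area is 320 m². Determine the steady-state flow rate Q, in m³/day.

7700

Flow is perpendicular to layering, so the layers act in series and the equivalent K is the thickness-weighted harmonic mean.
Total thickness L = 7.52 + 8.82 + 4.55 + 9.62 = 30.51 m.
Σ(b_i/K_i) = 7.52/23.6 + 8.82/23.6 + 4.55/13.2 + 9.62/351 = 1.064 d.
K_eq = L / Σ(b_i/K_i) = 30.51 / 1.064 = 28.66 m/day.
Q = K_eq · A · (Δh/L) = 28.66 × 320 × (25.6/30.51) = 7696 m³/day.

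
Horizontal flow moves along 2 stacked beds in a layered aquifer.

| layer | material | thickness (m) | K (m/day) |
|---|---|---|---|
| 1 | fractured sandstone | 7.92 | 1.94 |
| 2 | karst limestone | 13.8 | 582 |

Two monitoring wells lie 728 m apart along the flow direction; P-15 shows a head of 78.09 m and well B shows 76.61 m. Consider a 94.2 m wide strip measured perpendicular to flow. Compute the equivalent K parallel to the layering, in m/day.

Flow is parallel to layering, so each bed carries its own Darcy discharge and the transmissivities add.
Σ(K_i·b_i) = 1.94×7.92 + 582×13.8 = 8047 m²/day.
Total thickness b = 21.72 m, so K_eq = Σ(K_i·b_i)/b = 370.5 m/day.

370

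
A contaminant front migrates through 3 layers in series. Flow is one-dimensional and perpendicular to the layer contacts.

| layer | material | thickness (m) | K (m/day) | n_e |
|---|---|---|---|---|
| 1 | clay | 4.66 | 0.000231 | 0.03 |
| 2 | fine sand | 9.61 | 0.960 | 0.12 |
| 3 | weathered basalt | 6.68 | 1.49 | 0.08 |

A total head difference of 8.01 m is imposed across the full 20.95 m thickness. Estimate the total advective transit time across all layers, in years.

12.6

With flow normal to the layers, continuity requires the same specific discharge q through every layer.
Σ(b_i/K_i) = 4.66/0.000231 + 9.61/0.960 + 6.68/1.49 = 20188 d.
q = Δh / Σ(b_i/K_i) = 8.01 / 20188 = 0.0003968 m/day.
In each layer the seepage velocity is v_i = q/n_i, so the layer transit time is t_i = b_i·n_i / q:
  layer 1 (clay): t_1 = 4.66 × 0.03 / 0.0003968 = 352.3 d
  layer 2 (fine sand): t_2 = 9.61 × 0.12 / 0.0003968 = 2906 d
  layer 3 (weathered basalt): t_3 = 6.68 × 0.08 / 0.0003968 = 1347 d
Total t = Σ t_i = 4606 days = 12.61 years.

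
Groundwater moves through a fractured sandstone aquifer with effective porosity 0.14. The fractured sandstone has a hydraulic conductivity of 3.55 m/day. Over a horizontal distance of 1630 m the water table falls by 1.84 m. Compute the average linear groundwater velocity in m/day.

Hydraulic gradient i = Δh / L = 1.84 / 1630 = 0.001129.
Darcy flux q = K · i = 3.550 × 0.001129 = 0.004007 m/day.
Seepage velocity v = q / n_e = 0.004007 / 0.14 = 0.02862 m/day.

0.0286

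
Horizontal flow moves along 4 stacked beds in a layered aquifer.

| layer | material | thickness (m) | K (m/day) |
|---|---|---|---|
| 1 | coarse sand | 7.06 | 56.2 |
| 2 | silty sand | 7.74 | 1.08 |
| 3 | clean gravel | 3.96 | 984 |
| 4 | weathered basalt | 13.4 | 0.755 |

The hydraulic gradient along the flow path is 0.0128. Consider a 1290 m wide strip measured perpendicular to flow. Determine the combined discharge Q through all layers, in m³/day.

Flow is parallel to layering, so each bed carries its own Darcy discharge and the transmissivities add.
Σ(K_i·b_i) = 56.2×7.06 + 1.08×7.74 + 984×3.96 + 0.755×13.4 = 4312 m²/day.
Hydraulic gradient i = 0.0128.
Q = Σ(K_i·b_i) · W · i = 4312 × 1290 × 0.01280 = 71198 m³/day.

71200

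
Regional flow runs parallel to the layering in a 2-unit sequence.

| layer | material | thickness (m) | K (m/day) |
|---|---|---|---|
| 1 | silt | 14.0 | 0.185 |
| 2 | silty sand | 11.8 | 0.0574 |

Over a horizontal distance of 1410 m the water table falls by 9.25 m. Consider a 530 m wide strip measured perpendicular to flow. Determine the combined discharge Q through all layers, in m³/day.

Flow is parallel to layering, so each bed carries its own Darcy discharge and the transmissivities add.
Σ(K_i·b_i) = 0.185×14.0 + 0.0574×11.8 = 3.267 m²/day.
Hydraulic gradient i = Δh / L = 9.25 / 1410 = 0.006560.
Q = Σ(K_i·b_i) · W · i = 3.267 × 530 × 0.006560 = 11.36 m³/day.

11.4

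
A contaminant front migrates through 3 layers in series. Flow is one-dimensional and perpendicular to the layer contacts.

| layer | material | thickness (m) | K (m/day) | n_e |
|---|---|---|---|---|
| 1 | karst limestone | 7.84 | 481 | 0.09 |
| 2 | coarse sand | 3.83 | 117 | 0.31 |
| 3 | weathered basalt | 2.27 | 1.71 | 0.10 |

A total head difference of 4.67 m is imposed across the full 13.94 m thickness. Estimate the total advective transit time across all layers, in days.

With flow normal to the layers, continuity requires the same specific discharge q through every layer.
Σ(b_i/K_i) = 7.84/481 + 3.83/117 + 2.27/1.71 = 1.377 d.
q = Δh / Σ(b_i/K_i) = 4.67 / 1.377 = 3.393 m/day.
In each layer the seepage velocity is v_i = q/n_i, so the layer transit time is t_i = b_i·n_i / q:
  layer 1 (karst limestone): t_1 = 7.84 × 0.09 / 3.393 = 0.2080 d
  layer 2 (coarse sand): t_2 = 3.83 × 0.31 / 3.393 = 0.3500 d
  layer 3 (weathered basalt): t_3 = 2.27 × 0.10 / 3.393 = 0.06691 d
Total t = Σ t_i = 0.6249 days.

0.625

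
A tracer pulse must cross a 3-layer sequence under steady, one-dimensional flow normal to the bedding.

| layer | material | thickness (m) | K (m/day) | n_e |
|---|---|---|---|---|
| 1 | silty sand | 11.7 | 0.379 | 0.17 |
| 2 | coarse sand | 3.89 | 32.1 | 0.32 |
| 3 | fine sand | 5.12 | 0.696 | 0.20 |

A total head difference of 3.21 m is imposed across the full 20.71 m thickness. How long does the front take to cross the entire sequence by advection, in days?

With flow normal to the layers, continuity requires the same specific discharge q through every layer.
Σ(b_i/K_i) = 11.7/0.379 + 3.89/32.1 + 5.12/0.696 = 38.35 d.
q = Δh / Σ(b_i/K_i) = 3.21 / 38.35 = 0.08371 m/day.
In each layer the seepage velocity is v_i = q/n_i, so the layer transit time is t_i = b_i·n_i / q:
  layer 1 (silty sand): t_1 = 11.7 × 0.17 / 0.08371 = 23.76 d
  layer 2 (coarse sand): t_2 = 3.89 × 0.32 / 0.08371 = 14.87 d
  layer 3 (fine sand): t_3 = 5.12 × 0.20 / 0.08371 = 12.23 d
Total t = Σ t_i = 50.87 days.

50.9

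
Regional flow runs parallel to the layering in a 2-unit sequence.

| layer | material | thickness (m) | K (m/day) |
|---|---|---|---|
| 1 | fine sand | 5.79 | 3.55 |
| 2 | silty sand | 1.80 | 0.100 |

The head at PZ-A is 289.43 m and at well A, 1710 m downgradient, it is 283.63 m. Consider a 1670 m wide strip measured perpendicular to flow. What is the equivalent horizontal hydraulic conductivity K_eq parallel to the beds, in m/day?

Flow is parallel to layering, so each bed carries its own Darcy discharge and the transmissivities add.
Σ(K_i·b_i) = 3.55×5.79 + 0.100×1.80 = 20.73 m²/day.
Total thickness b = 7.590 m, so K_eq = Σ(K_i·b_i)/b = 2.732 m/day.

2.73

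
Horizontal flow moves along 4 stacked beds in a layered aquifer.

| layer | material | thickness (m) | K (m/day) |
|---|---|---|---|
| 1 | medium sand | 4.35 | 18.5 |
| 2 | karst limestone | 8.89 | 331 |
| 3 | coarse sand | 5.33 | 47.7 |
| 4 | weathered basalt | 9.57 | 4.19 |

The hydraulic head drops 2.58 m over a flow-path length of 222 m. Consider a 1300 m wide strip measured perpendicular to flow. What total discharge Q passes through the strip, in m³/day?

Flow is parallel to layering, so each bed carries its own Darcy discharge and the transmissivities add.
Σ(K_i·b_i) = 18.5×4.35 + 331×8.89 + 47.7×5.33 + 4.19×9.57 = 3317 m²/day.
Hydraulic gradient i = Δh / L = 2.58 / 222 = 0.01162.
Q = Σ(K_i·b_i) · W · i = 3317 × 1300 × 0.01162 = 50120 m³/day.

50100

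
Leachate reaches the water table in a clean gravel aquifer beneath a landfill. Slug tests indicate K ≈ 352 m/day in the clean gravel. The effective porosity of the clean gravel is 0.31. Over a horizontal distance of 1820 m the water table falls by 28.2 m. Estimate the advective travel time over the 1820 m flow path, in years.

0.283

Hydraulic gradient i = Δh / L = 28.2 / 1820 = 0.01549.
Darcy flux q = K · i = 352.0 × 0.01549 = 5.454 m/day.
Seepage velocity v = q / n_e = 5.454 / 0.31 = 17.59 m/day.
Travel time t = L / v = 1820 / 17.59 = 103.4 days = 0.2832 years.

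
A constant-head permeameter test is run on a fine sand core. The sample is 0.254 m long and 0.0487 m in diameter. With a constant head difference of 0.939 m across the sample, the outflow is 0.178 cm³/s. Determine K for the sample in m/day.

2.23

Cross-sectional area A = π·(d/2)² = π × (0.0487/2)² = 0.001863 m².
Convert discharge: 0.178 cm³/s = 1.780e-07 m³/s.
Darcy's law rearranged: K = Q·L / (A·Δh) = 1.780e-07 × 0.254 / (0.001863 × 0.939) = 2.585e-05 m/s = 2.233 m/day.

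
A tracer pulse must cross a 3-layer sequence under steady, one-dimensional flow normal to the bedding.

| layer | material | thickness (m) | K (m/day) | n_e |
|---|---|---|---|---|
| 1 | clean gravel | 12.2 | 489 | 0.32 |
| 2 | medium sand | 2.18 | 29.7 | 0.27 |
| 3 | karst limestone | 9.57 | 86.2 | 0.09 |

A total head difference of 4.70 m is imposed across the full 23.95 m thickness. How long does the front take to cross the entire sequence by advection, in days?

0.238

With flow normal to the layers, continuity requires the same specific discharge q through every layer.
Σ(b_i/K_i) = 12.2/489 + 2.18/29.7 + 9.57/86.2 = 0.2094 d.
q = Δh / Σ(b_i/K_i) = 4.70 / 0.2094 = 22.45 m/day.
In each layer the seepage velocity is v_i = q/n_i, so the layer transit time is t_i = b_i·n_i / q:
  layer 1 (clean gravel): t_1 = 12.2 × 0.32 / 22.45 = 0.1739 d
  layer 2 (medium sand): t_2 = 2.18 × 0.27 / 22.45 = 0.02622 d
  layer 3 (karst limestone): t_3 = 9.57 × 0.09 / 22.45 = 0.03837 d
Total t = Σ t_i = 0.2385 days.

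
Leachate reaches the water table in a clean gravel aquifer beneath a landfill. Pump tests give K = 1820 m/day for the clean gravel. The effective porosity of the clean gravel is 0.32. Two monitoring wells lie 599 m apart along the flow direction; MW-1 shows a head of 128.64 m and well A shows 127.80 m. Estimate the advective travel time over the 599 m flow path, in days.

75.1

Hydraulic gradient i = (128.64 − 127.80) / 599 = 0.84 / 599 = 0.001402.
Darcy flux q = K · i = 1820 × 0.001402 = 2.552 m/day.
Seepage velocity v = q / n_e = 2.552 / 0.32 = 7.976 m/day.
Travel time t = L / v = 599 / 7.976 = 75.10 days.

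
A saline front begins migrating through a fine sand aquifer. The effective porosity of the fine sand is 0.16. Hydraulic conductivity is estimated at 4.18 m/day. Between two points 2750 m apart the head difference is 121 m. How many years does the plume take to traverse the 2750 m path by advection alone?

6.55

Hydraulic gradient i = Δh / L = 121 / 2750 = 0.04400.
Darcy flux q = K · i = 4.180 × 0.04400 = 0.1839 m/day.
Seepage velocity v = q / n_e = 0.1839 / 0.16 = 1.149 m/day.
Travel time t = L / v = 2750 / 1.149 = 2392 days = 6.550 years.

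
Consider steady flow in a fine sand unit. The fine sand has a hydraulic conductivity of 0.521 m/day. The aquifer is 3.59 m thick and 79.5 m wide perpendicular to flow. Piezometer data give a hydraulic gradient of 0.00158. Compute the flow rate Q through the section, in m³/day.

0.235

Cross-sectional area A = 79.5 × 3.59 = 285.4 m².
Hydraulic gradient i = 0.00158.
Darcy's law: Q = K · A · i = 0.5210 × 285.4 × 0.001580 = 0.2349 m³/day.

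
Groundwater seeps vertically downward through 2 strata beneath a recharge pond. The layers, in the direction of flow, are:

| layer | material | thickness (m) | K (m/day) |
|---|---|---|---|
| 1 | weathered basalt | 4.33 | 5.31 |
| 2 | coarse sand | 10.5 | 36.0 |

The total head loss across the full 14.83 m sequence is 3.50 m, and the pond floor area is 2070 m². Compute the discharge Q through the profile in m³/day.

Flow is perpendicular to layering, so the layers act in series and the equivalent K is the thickness-weighted harmonic mean.
Total thickness L = 4.33 + 10.5 = 14.83 m.
Σ(b_i/K_i) = 4.33/5.31 + 10.5/36.0 = 1.107 d.
K_eq = L / Σ(b_i/K_i) = 14.83 / 1.107 = 13.40 m/day.
Q = K_eq · A · (Δh/L) = 13.40 × 2070 × (3.50/14.83) = 6544 m³/day.

6540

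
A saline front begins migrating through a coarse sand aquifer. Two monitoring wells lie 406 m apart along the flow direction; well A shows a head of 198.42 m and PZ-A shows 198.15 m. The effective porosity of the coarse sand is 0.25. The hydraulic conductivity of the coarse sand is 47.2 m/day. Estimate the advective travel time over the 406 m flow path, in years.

8.85

Hydraulic gradient i = (198.42 − 198.15) / 406 = 0.27 / 406 = 0.0006650.
Darcy flux q = K · i = 47.20 × 0.0006650 = 0.03139 m/day.
Seepage velocity v = q / n_e = 0.03139 / 0.25 = 0.1256 m/day.
Travel time t = L / v = 406 / 0.1256 = 3234 days = 8.853 years.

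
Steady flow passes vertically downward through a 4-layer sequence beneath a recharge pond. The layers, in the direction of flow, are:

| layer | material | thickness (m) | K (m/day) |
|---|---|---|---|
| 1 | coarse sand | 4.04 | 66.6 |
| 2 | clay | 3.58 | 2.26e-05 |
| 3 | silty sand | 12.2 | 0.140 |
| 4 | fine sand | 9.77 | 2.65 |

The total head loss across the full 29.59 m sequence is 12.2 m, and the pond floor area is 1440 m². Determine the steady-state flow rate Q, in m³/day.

0.111

Flow is perpendicular to layering, so the layers act in series and the equivalent K is the thickness-weighted harmonic mean.
Total thickness L = 4.04 + 3.58 + 12.2 + 9.77 = 29.59 m.
Σ(b_i/K_i) = 4.04/66.6 + 3.58/2.26e-05 + 12.2/0.140 + 9.77/2.65 = 1.585e+05 d.
K_eq = L / Σ(b_i/K_i) = 29.59 / 1.585e+05 = 0.0001867 m/day.
Q = K_eq · A · (Δh/L) = 0.0001867 × 1440 × (12.2/29.59) = 0.1108 m³/day.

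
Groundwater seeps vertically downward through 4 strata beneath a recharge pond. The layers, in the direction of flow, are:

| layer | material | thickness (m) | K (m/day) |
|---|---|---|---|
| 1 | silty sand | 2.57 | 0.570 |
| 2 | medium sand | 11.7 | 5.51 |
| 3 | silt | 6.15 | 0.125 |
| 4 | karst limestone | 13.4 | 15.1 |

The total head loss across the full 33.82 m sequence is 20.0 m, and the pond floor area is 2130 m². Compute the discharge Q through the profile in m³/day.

751

Flow is perpendicular to layering, so the layers act in series and the equivalent K is the thickness-weighted harmonic mean.
Total thickness L = 2.57 + 11.7 + 6.15 + 13.4 = 33.82 m.
Σ(b_i/K_i) = 2.57/0.570 + 11.7/5.51 + 6.15/0.125 + 13.4/15.1 = 56.72 d.
K_eq = L / Σ(b_i/K_i) = 33.82 / 56.72 = 0.5963 m/day.
Q = K_eq · A · (Δh/L) = 0.5963 × 2130 × (20.0/33.82) = 751.1 m³/day.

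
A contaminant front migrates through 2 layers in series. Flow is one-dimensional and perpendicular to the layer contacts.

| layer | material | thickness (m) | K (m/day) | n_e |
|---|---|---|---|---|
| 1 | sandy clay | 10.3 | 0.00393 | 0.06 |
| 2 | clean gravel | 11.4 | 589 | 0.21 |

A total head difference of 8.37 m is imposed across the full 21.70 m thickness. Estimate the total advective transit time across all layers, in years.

2.58

With flow normal to the layers, continuity requires the same specific discharge q through every layer.
Σ(b_i/K_i) = 10.3/0.00393 + 11.4/589 = 2621 d.
q = Δh / Σ(b_i/K_i) = 8.37 / 2621 = 0.003194 m/day.
In each layer the seepage velocity is v_i = q/n_i, so the layer transit time is t_i = b_i·n_i / q:
  layer 1 (sandy clay): t_1 = 10.3 × 0.06 / 0.003194 = 193.5 d
  layer 2 (clean gravel): t_2 = 11.4 × 0.21 / 0.003194 = 749.6 d
Total t = Σ t_i = 943.1 days = 2.582 years.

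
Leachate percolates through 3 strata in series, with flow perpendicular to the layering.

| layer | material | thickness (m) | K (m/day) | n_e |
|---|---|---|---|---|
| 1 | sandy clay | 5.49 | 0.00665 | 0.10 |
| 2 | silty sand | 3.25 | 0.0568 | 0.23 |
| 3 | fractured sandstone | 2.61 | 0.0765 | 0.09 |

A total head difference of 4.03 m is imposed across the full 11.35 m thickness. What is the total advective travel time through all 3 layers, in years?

0.954

With flow normal to the layers, continuity requires the same specific discharge q through every layer.
Σ(b_i/K_i) = 5.49/0.00665 + 3.25/0.0568 + 2.61/0.0765 = 916.9 d.
q = Δh / Σ(b_i/K_i) = 4.03 / 916.9 = 0.004395 m/day.
In each layer the seepage velocity is v_i = q/n_i, so the layer transit time is t_i = b_i·n_i / q:
  layer 1 (sandy clay): t_1 = 5.49 × 0.10 / 0.004395 = 124.9 d
  layer 2 (silty sand): t_2 = 3.25 × 0.23 / 0.004395 = 170.1 d
  layer 3 (fractured sandstone): t_3 = 2.61 × 0.09 / 0.004395 = 53.44 d
Total t = Σ t_i = 348.4 days = 0.9539 years.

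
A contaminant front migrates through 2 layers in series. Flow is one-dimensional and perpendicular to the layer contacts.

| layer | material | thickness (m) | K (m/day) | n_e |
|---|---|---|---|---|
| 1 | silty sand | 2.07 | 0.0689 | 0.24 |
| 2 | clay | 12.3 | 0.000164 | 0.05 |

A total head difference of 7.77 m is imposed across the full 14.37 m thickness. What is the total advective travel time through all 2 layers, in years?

With flow normal to the layers, continuity requires the same specific discharge q through every layer.
Σ(b_i/K_i) = 2.07/0.0689 + 12.3/0.000164 = 75030 d.
q = Δh / Σ(b_i/K_i) = 7.77 / 75030 = 0.0001036 m/day.
In each layer the seepage velocity is v_i = q/n_i, so the layer transit time is t_i = b_i·n_i / q:
  layer 1 (silty sand): t_1 = 2.07 × 0.24 / 0.0001036 = 4797 d
  layer 2 (clay): t_2 = 12.3 × 0.05 / 0.0001036 = 5939 d
Total t = Σ t_i = 10736 days = 29.39 years.

29.4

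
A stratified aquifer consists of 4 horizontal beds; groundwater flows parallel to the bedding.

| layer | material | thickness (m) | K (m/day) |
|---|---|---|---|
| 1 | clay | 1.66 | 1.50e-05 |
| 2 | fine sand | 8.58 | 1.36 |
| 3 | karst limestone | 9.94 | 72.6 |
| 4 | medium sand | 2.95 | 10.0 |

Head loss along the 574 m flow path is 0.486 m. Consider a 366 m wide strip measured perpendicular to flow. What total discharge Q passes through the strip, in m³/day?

236

Flow is parallel to layering, so each bed carries its own Darcy discharge and the transmissivities add.
Σ(K_i·b_i) = 1.50e-05×1.66 + 1.36×8.58 + 72.6×9.94 + 10.0×2.95 = 762.8 m²/day.
Hydraulic gradient i = Δh / L = 0.486 / 574 = 0.0008467.
Q = Σ(K_i·b_i) · W · i = 762.8 × 366 × 0.0008467 = 236.4 m³/day.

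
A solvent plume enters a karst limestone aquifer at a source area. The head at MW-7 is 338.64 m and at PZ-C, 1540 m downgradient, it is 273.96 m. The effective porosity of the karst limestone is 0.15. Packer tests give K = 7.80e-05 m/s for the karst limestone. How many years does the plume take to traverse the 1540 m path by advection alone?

2.23

Convert K: 7.80e-05 m/s × 86400 = 6.739 m/day.
Hydraulic gradient i = (338.64 − 273.96) / 1540 = 64.68 / 1540 = 0.04200.
Darcy flux q = K · i = 6.739 × 0.04200 = 0.2830 m/day.
Seepage velocity v = q / n_e = 0.2830 / 0.15 = 1.887 m/day.
Travel time t = L / v = 1540 / 1.887 = 816.1 days = 2.234 years.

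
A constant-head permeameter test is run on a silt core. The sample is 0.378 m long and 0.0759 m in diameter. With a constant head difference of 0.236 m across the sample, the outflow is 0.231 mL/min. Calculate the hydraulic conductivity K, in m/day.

0.118

Cross-sectional area A = π·(d/2)² = π × (0.0759/2)² = 0.004525 m².
Convert discharge: 0.231 mL/min = 3.850e-09 m³/s.
Darcy's law rearranged: K = Q·L / (A·Δh) = 3.850e-09 × 0.378 / (0.004525 × 0.236) = 1.363e-06 m/s = 0.1178 m/day.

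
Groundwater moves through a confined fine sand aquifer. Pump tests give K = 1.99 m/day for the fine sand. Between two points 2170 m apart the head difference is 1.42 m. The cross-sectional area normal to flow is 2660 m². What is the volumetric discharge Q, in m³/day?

3.46

Hydraulic gradient i = Δh / L = 1.42 / 2170 = 0.0006544.
Darcy's law: Q = K · A · i = 1.990 × 2660 × 0.0006544 = 3.464 m³/day.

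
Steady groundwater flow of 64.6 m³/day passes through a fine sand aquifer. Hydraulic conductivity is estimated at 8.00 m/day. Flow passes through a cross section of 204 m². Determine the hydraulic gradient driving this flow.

0.0396

From Q = K·A·i, i = Q / (K·A) = 64.6 / (8.000 × 204.0) = 0.03958.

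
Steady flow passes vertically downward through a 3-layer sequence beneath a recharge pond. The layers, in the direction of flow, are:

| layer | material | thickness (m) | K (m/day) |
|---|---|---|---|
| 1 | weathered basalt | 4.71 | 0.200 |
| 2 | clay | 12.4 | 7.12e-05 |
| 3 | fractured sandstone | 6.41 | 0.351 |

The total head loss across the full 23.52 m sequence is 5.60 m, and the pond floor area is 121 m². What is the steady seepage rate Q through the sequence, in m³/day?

Flow is perpendicular to layering, so the layers act in series and the equivalent K is the thickness-weighted harmonic mean.
Total thickness L = 4.71 + 12.4 + 6.41 = 23.52 m.
Σ(b_i/K_i) = 4.71/0.200 + 12.4/7.12e-05 + 6.41/0.351 = 1.742e+05 d.
K_eq = L / Σ(b_i/K_i) = 23.52 / 1.742e+05 = 0.0001350 m/day.
Q = K_eq · A · (Δh/L) = 0.0001350 × 121 × (5.60/23.52) = 0.003890 m³/day.

0.00389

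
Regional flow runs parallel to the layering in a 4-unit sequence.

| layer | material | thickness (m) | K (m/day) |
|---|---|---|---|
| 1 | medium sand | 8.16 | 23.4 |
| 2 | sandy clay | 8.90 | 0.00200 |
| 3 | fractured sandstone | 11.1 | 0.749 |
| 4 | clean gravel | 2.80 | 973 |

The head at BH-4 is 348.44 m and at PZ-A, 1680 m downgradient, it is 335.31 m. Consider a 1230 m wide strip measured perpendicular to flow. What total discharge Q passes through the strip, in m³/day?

Flow is parallel to layering, so each bed carries its own Darcy discharge and the transmissivities add.
Σ(K_i·b_i) = 23.4×8.16 + 0.00200×8.90 + 0.749×11.1 + 973×2.80 = 2924 m²/day.
Hydraulic gradient i = (348.44 − 335.31) / 1680 = 13.13 / 1680 = 0.007815.
Q = Σ(K_i·b_i) · W · i = 2924 × 1230 × 0.007815 = 28105 m³/day.

28100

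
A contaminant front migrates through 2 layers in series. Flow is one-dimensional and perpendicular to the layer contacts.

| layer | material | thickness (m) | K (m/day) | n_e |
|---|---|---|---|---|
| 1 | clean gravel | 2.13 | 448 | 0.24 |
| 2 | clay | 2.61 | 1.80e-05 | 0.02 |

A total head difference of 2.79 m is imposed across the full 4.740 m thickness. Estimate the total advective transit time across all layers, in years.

With flow normal to the layers, continuity requires the same specific discharge q through every layer.
Σ(b_i/K_i) = 2.13/448 + 2.61/1.80e-05 = 1.450e+05 d.
q = Δh / Σ(b_i/K_i) = 2.79 / 1.450e+05 = 1.924e-05 m/day.
In each layer the seepage velocity is v_i = q/n_i, so the layer transit time is t_i = b_i·n_i / q:
  layer 1 (clean gravel): t_1 = 2.13 × 0.24 / 1.924e-05 = 26568 d
  layer 2 (clay): t_2 = 2.61 × 0.02 / 1.924e-05 = 2713 d
Total t = Σ t_i = 29281 days = 80.17 years.

80.2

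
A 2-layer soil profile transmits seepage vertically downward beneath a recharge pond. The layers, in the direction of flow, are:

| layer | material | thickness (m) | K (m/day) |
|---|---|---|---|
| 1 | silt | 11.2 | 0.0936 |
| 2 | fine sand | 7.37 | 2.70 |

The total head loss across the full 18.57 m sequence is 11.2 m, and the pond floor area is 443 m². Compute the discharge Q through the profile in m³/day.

40.5

Flow is perpendicular to layering, so the layers act in series and the equivalent K is the thickness-weighted harmonic mean.
Total thickness L = 11.2 + 7.37 = 18.57 m.
Σ(b_i/K_i) = 11.2/0.0936 + 7.37/2.70 = 122.4 d.
K_eq = L / Σ(b_i/K_i) = 18.57 / 122.4 = 0.1517 m/day.
Q = K_eq · A · (Δh/L) = 0.1517 × 443 × (11.2/18.57) = 40.54 m³/day.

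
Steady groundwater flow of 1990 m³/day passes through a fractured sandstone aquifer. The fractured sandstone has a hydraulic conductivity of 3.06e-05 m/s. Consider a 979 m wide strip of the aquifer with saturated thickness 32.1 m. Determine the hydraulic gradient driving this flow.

0.0240

Convert K: 3.06e-05 m/s × 86400 = 2.644 m/day.
Cross-sectional area A = 979 × 32.1 = 31426 m².
From Q = K·A·i, i = Q / (K·A) = 1990 / (2.644 × 31426) = 0.02395.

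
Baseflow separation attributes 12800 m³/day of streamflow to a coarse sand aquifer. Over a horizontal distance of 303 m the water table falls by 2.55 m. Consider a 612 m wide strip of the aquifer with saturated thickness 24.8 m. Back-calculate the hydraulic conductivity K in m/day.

Cross-sectional area A = 612 × 24.8 = 15178 m².
Hydraulic gradient i = Δh / L = 2.55 / 303 = 0.008416.
From Q = K·A·i, K = Q / (A·i) = 12800 / (15178 × 0.008416) = 100.2 m/day.

100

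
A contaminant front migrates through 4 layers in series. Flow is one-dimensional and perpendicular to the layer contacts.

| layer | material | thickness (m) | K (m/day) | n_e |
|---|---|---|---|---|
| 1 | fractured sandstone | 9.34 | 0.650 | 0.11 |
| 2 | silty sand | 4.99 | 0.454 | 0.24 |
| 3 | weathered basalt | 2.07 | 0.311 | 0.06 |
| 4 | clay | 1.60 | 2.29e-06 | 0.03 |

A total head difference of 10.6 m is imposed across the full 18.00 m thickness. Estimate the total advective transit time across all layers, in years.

With flow normal to the layers, continuity requires the same specific discharge q through every layer.
Σ(b_i/K_i) = 9.34/0.650 + 4.99/0.454 + 2.07/0.311 + 1.60/2.29e-06 = 6.987e+05 d.
q = Δh / Σ(b_i/K_i) = 10.6 / 6.987e+05 = 1.517e-05 m/day.
In each layer the seepage velocity is v_i = q/n_i, so the layer transit time is t_i = b_i·n_i / q:
  layer 1 (fractured sandstone): t_1 = 9.34 × 0.11 / 1.517e-05 = 67723 d
  layer 2 (silty sand): t_2 = 4.99 × 0.24 / 1.517e-05 = 78942 d
  layer 3 (weathered basalt): t_3 = 2.07 × 0.06 / 1.517e-05 = 8187 d
  layer 4 (clay): t_4 = 1.60 × 0.03 / 1.517e-05 = 3164 d
Total t = Σ t_i = 1.580e+05 days = 432.6 years.

433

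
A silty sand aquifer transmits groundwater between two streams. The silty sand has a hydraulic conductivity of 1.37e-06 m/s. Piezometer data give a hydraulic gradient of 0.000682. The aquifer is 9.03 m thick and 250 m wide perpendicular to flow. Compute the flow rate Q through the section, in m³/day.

0.182

Convert K: 1.37e-06 m/s × 86400 = 0.1184 m/day.
Cross-sectional area A = 250 × 9.03 = 2258 m².
Hydraulic gradient i = 0.000682.
Darcy's law: Q = K · A · i = 0.1184 × 2258 × 0.0006820 = 0.1822 m³/day.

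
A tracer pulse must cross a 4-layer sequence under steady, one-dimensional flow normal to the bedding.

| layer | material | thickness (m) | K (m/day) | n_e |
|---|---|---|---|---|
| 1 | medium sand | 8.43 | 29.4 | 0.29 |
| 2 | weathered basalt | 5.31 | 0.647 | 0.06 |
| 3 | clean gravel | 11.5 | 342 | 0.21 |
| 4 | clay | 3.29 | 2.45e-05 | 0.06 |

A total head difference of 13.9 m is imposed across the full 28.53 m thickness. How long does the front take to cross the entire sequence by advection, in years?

With flow normal to the layers, continuity requires the same specific discharge q through every layer.
Σ(b_i/K_i) = 8.43/29.4 + 5.31/0.647 + 11.5/342 + 3.29/2.45e-05 = 1.343e+05 d.
q = Δh / Σ(b_i/K_i) = 13.9 / 1.343e+05 = 0.0001035 m/day.
In each layer the seepage velocity is v_i = q/n_i, so the layer transit time is t_i = b_i·n_i / q:
  layer 1 (medium sand): t_1 = 8.43 × 0.29 / 0.0001035 = 23619 d
  layer 2 (weathered basalt): t_2 = 5.31 × 0.06 / 0.0001035 = 3078 d
  layer 3 (clean gravel): t_3 = 11.5 × 0.21 / 0.0001035 = 23332 d
  layer 4 (clay): t_4 = 3.29 × 0.06 / 0.0001035 = 1907 d
Total t = Σ t_i = 51937 days = 142.2 years.

142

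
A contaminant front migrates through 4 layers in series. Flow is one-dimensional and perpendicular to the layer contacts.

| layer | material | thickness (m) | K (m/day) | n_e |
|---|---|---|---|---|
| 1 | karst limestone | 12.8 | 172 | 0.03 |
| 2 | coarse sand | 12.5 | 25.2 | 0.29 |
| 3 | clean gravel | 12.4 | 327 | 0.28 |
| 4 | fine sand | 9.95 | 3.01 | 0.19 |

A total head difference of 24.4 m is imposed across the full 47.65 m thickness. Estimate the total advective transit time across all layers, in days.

With flow normal to the layers, continuity requires the same specific discharge q through every layer.
Σ(b_i/K_i) = 12.8/172 + 12.5/25.2 + 12.4/327 + 9.95/3.01 = 3.914 d.
q = Δh / Σ(b_i/K_i) = 24.4 / 3.914 = 6.234 m/day.
In each layer the seepage velocity is v_i = q/n_i, so the layer transit time is t_i = b_i·n_i / q:
  layer 1 (karst limestone): t_1 = 12.8 × 0.03 / 6.234 = 0.06160 d
  layer 2 (coarse sand): t_2 = 12.5 × 0.29 / 6.234 = 0.5815 d
  layer 3 (clean gravel): t_3 = 12.4 × 0.28 / 6.234 = 0.5569 d
  layer 4 (fine sand): t_4 = 9.95 × 0.19 / 6.234 = 0.3033 d
Total t = Σ t_i = 1.503 days.

1.50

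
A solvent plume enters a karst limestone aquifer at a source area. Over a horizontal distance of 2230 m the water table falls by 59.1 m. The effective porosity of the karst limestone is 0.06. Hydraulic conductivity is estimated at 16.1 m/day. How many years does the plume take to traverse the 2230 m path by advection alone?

Hydraulic gradient i = Δh / L = 59.1 / 2230 = 0.02650.
Darcy flux q = K · i = 16.10 × 0.02650 = 0.4267 m/day.
Seepage velocity v = q / n_e = 0.4267 / 0.06 = 7.111 m/day.
Travel time t = L / v = 2230 / 7.111 = 313.6 days = 0.8585 years.

0.859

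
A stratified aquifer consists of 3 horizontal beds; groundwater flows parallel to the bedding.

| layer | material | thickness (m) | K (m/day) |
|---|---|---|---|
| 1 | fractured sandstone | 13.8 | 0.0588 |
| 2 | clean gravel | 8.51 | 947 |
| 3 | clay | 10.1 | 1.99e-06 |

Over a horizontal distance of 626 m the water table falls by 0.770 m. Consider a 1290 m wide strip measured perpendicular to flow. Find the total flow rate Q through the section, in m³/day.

Flow is parallel to layering, so each bed carries its own Darcy discharge and the transmissivities add.
Σ(K_i·b_i) = 0.0588×13.8 + 947×8.51 + 1.99e-06×10.1 = 8060 m²/day.
Hydraulic gradient i = Δh / L = 0.770 / 626 = 0.001230.
Q = Σ(K_i·b_i) · W · i = 8060 × 1290 × 0.001230 = 12789 m³/day.

12800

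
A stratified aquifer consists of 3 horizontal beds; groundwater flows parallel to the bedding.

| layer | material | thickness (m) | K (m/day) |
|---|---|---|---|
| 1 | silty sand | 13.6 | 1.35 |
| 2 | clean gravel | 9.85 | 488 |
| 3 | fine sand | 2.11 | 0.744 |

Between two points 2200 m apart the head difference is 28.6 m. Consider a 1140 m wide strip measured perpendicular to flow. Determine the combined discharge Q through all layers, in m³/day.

71500

Flow is parallel to layering, so each bed carries its own Darcy discharge and the transmissivities add.
Σ(K_i·b_i) = 1.35×13.6 + 488×9.85 + 0.744×2.11 = 4827 m²/day.
Hydraulic gradient i = Δh / L = 28.6 / 2200 = 0.01300.
Q = Σ(K_i·b_i) · W · i = 4827 × 1140 × 0.01300 = 71532 m³/day.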